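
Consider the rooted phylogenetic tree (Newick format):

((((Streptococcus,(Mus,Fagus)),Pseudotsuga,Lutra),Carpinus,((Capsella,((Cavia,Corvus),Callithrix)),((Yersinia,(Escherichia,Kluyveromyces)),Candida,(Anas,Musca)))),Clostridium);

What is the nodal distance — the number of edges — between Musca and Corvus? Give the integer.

The MRCA of Musca and Corvus is the node subtending ((Capsella,((Cavia,Corvus),Callithrix)),((Yersinia,(Escherichia,Kluyveromyces)),Candida,(Anas,Musca))).
From Musca up to that node: 3 branches. From Corvus up to the same node: 4 branches. Total: 3 + 4 = 7.

7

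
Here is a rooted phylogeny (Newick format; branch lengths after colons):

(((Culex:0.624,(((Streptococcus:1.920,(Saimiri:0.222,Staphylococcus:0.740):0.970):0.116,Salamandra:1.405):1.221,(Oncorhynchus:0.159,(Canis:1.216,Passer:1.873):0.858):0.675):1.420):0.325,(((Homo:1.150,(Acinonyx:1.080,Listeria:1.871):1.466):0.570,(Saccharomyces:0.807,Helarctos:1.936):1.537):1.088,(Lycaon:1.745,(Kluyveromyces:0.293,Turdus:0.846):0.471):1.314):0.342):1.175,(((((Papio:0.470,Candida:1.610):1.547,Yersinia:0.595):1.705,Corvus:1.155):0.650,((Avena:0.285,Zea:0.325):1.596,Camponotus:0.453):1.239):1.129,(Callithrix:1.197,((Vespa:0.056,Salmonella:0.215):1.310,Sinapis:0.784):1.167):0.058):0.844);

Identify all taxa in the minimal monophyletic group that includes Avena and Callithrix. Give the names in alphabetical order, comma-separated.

Avena, Callithrix, Camponotus, Candida, Corvus, Papio, Salmonella, Sinapis, Vespa, Yersinia, Zea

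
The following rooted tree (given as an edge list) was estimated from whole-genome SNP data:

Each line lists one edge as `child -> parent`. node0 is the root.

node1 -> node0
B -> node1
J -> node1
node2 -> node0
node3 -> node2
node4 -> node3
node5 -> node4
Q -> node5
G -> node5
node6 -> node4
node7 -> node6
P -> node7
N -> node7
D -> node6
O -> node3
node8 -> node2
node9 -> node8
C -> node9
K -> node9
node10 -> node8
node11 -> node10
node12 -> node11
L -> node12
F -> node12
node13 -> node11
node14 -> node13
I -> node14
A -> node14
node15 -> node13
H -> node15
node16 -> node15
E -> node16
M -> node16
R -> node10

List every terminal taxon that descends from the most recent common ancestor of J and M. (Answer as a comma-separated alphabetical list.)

A, B, C, D, E, F, G, H, I, J, K, L, M, N, O, P, Q, R

Tracing J: it sits inside (B,J).
Tracing M: it sits inside (E,M).
The smallest clade enclosing both is the whole tree (their MRCA is the root), so the answer is all 18 tips in alphabetical order.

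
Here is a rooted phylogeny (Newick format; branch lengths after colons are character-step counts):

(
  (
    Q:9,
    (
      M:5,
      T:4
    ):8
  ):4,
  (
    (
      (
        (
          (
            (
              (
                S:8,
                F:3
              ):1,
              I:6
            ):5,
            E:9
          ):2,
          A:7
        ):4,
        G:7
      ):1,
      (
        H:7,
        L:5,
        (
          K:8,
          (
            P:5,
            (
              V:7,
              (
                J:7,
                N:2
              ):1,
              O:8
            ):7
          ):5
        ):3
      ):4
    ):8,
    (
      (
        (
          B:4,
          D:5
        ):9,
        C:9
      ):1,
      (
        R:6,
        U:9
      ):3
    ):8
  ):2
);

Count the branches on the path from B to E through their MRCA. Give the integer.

9

The MRCA of B and E is the node subtending (((((((S,F),I),E),A),G),(H,L,(K,(P,(V,(J,N),O))))),(((B,D),C),(R,U))).
From B up to that node: 4 branches. From E up to the same node: 5 branches. Total: 4 + 5 = 9.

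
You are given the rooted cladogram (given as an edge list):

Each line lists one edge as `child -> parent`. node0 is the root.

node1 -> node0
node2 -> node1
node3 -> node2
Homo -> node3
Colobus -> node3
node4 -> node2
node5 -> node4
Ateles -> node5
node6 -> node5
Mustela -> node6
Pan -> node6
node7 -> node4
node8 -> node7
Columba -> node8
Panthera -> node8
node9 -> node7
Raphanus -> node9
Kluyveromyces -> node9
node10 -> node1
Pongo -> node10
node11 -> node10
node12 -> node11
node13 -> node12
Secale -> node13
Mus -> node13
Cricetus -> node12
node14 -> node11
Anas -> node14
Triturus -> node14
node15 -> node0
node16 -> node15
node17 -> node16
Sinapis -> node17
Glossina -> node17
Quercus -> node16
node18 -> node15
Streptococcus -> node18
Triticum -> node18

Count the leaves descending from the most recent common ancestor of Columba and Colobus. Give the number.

The MRCA of Columba and Colobus is the node subtending ((Homo,Colobus),((Ateles,(Mustela,Pan)),((Columba,Panthera),(Raphanus,Kluyveromyces)))).
That clade contains 9 terminal taxa: Ateles, Colobus, Columba, Homo, Kluyveromyces, Mustela, Pan, Panthera, Raphanus.

9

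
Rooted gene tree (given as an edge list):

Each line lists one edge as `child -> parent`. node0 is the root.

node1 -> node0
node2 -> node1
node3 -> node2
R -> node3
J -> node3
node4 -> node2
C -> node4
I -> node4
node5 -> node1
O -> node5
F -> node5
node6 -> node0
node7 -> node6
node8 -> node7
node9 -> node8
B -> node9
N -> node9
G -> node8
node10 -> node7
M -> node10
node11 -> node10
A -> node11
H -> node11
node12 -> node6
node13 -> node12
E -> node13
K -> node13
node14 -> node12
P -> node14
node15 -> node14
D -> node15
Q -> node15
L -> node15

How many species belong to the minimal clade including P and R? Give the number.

The MRCA of P and R is the root, so the clade is the entire tree.
That clade contains 18 terminal taxa: A, B, C, D, E, F, G, H, I, J, K, L, M, N, O, P, Q, R.

18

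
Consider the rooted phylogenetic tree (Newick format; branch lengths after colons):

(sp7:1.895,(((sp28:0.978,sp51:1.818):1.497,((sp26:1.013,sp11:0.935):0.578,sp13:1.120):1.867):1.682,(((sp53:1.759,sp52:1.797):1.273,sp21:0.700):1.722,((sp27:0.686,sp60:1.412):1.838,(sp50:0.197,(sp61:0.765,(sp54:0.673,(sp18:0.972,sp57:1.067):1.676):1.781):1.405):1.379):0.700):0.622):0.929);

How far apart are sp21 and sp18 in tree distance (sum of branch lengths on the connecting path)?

10.335

The path runs sp21 → … → MRCA → … → sp18; the MRCA is the node subtending (((sp53,sp52),sp21),((sp27,sp60),(sp50,(sp61,(sp54,(sp18,sp57)))))).
Branch lengths along that path: 0.700 + 1.722 + 0.700 + 1.379 + 1.405 + 1.781 + 1.676 + 0.972 = 10.335.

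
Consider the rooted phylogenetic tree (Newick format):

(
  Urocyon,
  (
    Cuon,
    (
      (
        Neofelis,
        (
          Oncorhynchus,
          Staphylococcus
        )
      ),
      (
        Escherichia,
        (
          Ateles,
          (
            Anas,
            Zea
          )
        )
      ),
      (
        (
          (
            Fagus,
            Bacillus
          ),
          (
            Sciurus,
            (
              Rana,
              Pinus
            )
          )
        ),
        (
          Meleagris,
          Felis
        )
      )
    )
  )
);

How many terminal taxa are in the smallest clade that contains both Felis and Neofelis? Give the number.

14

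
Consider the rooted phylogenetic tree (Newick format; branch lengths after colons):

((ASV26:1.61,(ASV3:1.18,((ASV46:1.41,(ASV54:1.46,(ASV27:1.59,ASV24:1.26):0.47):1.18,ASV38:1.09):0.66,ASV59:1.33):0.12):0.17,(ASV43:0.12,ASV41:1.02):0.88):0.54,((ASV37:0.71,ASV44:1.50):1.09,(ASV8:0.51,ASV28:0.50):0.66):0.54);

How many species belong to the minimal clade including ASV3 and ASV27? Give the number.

7

The MRCA of ASV3 and ASV27 is the node subtending (ASV3,((ASV46,(ASV54,(ASV27,ASV24)),ASV38),ASV59)).
That clade contains 7 terminal taxa: ASV24, ASV27, ASV3, ASV38, ASV46, ASV54, ASV59.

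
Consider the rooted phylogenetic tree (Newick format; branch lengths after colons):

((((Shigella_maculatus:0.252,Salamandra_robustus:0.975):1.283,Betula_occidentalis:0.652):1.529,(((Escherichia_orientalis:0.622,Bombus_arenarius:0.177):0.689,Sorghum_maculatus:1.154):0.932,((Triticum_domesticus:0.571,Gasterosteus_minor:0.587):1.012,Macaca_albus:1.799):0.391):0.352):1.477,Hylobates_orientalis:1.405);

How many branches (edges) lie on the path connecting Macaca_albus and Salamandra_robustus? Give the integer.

6

The MRCA of Macaca_albus and Salamandra_robustus is the node subtending (((Shigella_maculatus,Salamandra_robustus),Betula_occidentalis),(((Escherichia_orientalis,Bombus_arenarius),Sorghum_maculatus),((Triticum_domesticus,Gasterosteus_minor),Macaca_albus))).
From Macaca_albus up to that node: 3 branches. From Salamandra_robustus up to the same node: 3 branches. Total: 3 + 3 = 6.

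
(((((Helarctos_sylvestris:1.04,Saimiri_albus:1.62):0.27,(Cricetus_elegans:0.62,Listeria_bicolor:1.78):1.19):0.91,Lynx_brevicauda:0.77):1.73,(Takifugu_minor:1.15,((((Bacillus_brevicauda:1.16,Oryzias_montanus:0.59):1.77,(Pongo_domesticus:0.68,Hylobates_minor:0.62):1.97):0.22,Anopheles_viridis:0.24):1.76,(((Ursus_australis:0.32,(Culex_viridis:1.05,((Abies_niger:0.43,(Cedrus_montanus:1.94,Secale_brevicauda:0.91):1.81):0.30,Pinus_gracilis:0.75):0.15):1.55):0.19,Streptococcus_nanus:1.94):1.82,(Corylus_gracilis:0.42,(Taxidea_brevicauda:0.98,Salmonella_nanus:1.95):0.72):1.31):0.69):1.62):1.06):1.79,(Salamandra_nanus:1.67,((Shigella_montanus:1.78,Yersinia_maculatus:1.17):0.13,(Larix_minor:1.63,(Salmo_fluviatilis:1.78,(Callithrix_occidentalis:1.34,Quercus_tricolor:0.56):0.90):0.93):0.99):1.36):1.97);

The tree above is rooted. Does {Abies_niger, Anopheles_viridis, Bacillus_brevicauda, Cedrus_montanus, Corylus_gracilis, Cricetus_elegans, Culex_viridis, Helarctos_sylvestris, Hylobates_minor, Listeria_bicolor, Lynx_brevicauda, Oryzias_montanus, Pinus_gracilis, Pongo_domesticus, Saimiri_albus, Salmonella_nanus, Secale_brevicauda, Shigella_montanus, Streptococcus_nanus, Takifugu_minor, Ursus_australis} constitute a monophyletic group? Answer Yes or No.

The MRCA of the listed taxa is the root, so the smallest clade containing them is the whole tree.
That clade also contains Callithrix_occidentalis, Larix_minor, Quercus_tricolor, Salamandra_nanus, Salmo_fluviatilis, Taxidea_brevicauda, Yersinia_maculatus, which are not in the proposed group, so the group is not monophyletic.

No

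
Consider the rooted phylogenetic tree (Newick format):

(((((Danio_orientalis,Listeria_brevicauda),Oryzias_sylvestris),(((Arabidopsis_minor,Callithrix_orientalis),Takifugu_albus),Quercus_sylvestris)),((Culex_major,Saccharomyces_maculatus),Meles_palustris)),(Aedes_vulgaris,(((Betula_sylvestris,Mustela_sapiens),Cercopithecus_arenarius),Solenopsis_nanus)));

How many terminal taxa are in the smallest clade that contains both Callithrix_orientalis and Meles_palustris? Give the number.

The MRCA of Callithrix_orientalis and Meles_palustris is the node subtending ((((Danio_orientalis,Listeria_brevicauda),Oryzias_sylvestris),(((Arabidopsis_minor,Callithrix_orientalis),Takifugu_albus),Quercus_sylvestris)),((Culex_major,Saccharomyces_maculatus),Meles_palustris)).
That clade contains 10 terminal taxa: Arabidopsis_minor, Callithrix_orientalis, Culex_major, Danio_orientalis, Listeria_brevicauda, Meles_palustris, Oryzias_sylvestris, Quercus_sylvestris, Saccharomyces_maculatus, Takifugu_albus.

10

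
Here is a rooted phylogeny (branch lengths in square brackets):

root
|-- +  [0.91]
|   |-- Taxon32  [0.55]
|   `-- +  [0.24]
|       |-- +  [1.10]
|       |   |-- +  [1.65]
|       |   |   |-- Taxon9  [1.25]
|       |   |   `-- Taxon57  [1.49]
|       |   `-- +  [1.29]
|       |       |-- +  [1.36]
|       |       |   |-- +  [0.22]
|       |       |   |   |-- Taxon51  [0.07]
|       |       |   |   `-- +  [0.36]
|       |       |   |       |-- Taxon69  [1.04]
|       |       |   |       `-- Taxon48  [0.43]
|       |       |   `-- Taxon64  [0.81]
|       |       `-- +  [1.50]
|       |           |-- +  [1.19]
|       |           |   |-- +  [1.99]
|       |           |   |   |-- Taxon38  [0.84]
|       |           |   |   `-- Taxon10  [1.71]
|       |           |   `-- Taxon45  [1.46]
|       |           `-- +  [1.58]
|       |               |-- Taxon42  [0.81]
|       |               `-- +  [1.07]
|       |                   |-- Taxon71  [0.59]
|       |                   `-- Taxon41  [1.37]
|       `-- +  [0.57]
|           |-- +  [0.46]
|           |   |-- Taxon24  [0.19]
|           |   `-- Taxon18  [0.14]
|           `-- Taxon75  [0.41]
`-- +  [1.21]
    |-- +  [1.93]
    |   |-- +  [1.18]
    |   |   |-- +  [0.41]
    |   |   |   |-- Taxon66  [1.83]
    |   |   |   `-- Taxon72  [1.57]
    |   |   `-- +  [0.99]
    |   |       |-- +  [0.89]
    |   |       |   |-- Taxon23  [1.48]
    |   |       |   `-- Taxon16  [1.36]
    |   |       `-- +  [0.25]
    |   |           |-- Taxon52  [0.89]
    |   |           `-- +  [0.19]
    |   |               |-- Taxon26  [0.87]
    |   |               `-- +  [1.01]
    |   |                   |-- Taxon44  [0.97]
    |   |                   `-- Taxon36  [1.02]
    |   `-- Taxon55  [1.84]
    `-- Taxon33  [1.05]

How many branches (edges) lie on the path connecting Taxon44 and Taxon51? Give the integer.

The MRCA of Taxon44 and Taxon51 is the root of the tree.
From Taxon44 up to that node: 8 branches. From Taxon51 up to the same node: 7 branches. Total: 8 + 7 = 15.

15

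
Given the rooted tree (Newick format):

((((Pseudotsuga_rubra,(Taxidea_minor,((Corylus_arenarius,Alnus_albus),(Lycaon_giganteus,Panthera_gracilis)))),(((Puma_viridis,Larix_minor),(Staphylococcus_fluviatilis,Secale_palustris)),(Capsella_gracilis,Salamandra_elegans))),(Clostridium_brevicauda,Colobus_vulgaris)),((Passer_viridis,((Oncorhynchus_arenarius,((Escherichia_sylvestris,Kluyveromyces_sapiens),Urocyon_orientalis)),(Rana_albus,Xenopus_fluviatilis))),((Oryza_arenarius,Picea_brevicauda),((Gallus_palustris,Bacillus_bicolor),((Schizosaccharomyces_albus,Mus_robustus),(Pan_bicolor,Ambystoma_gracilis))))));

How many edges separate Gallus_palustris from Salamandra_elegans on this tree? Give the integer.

The MRCA of Gallus_palustris and Salamandra_elegans is the root of the tree.
From Gallus_palustris up to that node: 5 branches. From Salamandra_elegans up to the same node: 5 branches. Total: 5 + 5 = 10.

10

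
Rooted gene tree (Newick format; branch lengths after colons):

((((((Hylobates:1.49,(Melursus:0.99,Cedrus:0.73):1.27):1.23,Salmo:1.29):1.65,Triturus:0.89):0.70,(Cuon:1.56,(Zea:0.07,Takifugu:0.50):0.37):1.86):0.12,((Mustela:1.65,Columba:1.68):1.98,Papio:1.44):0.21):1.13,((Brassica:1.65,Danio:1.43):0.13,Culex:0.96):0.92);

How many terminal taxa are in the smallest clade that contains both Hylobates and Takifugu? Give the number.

8

The MRCA of Hylobates and Takifugu is the node subtending ((((Hylobates,(Melursus,Cedrus)),Salmo),Triturus),(Cuon,(Zea,Takifugu))).
That clade contains 8 terminal taxa: Cedrus, Cuon, Hylobates, Melursus, Salmo, Takifugu, Triturus, Zea.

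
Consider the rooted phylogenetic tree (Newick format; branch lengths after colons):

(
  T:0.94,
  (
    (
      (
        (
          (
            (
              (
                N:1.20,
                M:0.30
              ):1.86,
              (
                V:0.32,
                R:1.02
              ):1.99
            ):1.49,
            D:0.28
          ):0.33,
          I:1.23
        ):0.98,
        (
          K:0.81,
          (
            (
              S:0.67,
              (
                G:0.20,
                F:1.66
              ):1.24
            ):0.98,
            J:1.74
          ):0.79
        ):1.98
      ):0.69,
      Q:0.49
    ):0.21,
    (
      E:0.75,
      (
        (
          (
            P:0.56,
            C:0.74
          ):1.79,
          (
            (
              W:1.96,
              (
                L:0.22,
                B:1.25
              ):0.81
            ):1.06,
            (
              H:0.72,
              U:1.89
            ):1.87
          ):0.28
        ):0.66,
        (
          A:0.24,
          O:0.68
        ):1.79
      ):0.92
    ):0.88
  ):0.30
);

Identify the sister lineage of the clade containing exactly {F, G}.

The clade containing exactly {F, G} attaches to the tree at the node subtending (S,(G,F)).
The other lineage descending from that same node — the sister group — is the single tip S.

S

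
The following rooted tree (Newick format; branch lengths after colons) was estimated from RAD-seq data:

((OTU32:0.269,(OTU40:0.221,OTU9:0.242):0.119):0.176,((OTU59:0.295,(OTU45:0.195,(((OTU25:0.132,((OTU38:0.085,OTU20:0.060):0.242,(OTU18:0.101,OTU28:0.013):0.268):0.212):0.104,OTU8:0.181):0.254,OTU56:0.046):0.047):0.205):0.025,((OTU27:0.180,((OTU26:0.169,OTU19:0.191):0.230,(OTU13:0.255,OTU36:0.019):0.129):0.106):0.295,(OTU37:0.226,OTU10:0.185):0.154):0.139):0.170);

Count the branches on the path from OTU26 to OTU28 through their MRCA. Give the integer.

13

The MRCA of OTU26 and OTU28 is the node subtending ((OTU59,(OTU45,(((OTU25,((OTU38,OTU20),(OTU18,OTU28))),OTU8),OTU56))),((OTU27,((OTU26,OTU19),(OTU13,OTU36))),(OTU37,OTU10))).
From OTU26 up to that node: 5 branches. From OTU28 up to the same node: 8 branches. Total: 5 + 8 = 13.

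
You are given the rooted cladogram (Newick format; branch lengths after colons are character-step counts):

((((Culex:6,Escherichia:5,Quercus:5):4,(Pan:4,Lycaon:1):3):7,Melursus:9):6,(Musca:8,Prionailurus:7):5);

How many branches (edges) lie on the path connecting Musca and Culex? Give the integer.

The MRCA of Musca and Culex is the root of the tree.
From Musca up to that node: 2 branches. From Culex up to the same node: 4 branches. Total: 2 + 4 = 6.

6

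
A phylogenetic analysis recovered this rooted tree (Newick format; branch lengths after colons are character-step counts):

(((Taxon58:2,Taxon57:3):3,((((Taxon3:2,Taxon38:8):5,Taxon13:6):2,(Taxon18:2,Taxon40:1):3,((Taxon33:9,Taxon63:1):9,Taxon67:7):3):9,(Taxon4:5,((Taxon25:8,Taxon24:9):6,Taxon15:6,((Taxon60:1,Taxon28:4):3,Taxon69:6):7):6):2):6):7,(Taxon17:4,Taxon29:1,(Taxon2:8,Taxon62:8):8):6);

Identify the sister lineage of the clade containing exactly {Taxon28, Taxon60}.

The clade containing exactly {Taxon28, Taxon60} attaches to the tree at the node subtending ((Taxon60,Taxon28),Taxon69).
The other lineage descending from that same node — the sister group — is the single tip Taxon69.

Taxon69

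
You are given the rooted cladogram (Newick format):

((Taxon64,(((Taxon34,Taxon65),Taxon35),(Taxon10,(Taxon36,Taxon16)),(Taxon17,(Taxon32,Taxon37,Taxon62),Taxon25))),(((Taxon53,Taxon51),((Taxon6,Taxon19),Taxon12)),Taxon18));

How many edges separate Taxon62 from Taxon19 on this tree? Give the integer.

10

The MRCA of Taxon62 and Taxon19 is the root of the tree.
From Taxon62 up to that node: 5 branches. From Taxon19 up to the same node: 5 branches. Total: 5 + 5 = 10.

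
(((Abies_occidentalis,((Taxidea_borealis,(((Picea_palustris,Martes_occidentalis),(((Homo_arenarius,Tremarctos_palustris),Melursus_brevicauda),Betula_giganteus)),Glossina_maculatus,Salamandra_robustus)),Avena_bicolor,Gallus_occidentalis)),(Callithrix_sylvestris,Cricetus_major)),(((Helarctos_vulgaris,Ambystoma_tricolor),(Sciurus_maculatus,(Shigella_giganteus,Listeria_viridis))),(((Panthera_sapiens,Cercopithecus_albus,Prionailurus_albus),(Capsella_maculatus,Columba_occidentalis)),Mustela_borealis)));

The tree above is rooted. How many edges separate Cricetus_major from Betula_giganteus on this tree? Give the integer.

The MRCA of Cricetus_major and Betula_giganteus is the node subtending ((Abies_occidentalis,((Taxidea_borealis,(((Picea_palustris,Martes_occidentalis),(((Homo_arenarius,Tremarctos_palustris),Melursus_brevicauda),Betula_giganteus)),Glossina_maculatus,Salamandra_robustus)),Avena_bicolor,Gallus_occidentalis)),(Callithrix_sylvestris,Cricetus_major)).
From Cricetus_major up to that node: 2 branches. From Betula_giganteus up to the same node: 7 branches. Total: 2 + 7 = 9.

9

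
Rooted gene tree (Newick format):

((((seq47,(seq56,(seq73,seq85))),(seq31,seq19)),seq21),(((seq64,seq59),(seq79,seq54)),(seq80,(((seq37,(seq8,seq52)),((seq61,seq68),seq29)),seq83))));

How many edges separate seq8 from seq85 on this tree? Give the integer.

The MRCA of seq8 and seq85 is the root of the tree.
From seq8 up to that node: 7 branches. From seq85 up to the same node: 6 branches. Total: 7 + 6 = 13.

13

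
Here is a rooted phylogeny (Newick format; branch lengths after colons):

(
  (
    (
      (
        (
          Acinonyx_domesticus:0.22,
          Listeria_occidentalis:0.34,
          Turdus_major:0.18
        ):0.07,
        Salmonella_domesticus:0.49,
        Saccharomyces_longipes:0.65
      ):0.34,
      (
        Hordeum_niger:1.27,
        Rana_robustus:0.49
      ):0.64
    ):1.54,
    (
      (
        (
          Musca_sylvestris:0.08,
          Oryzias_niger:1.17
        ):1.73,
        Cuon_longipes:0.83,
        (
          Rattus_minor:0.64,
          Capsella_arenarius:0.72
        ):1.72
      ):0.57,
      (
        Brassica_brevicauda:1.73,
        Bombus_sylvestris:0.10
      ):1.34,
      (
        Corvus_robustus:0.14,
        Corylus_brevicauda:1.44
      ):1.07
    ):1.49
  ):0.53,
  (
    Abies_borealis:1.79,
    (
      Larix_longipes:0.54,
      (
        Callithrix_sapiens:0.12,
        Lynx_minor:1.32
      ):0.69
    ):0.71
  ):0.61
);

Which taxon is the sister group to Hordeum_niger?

Rana_robustus

Hordeum_niger attaches to the tree at the node subtending (Hordeum_niger,Rana_robustus).
The other lineage descending from that same node — the sister group — is the single tip Rana_robustus.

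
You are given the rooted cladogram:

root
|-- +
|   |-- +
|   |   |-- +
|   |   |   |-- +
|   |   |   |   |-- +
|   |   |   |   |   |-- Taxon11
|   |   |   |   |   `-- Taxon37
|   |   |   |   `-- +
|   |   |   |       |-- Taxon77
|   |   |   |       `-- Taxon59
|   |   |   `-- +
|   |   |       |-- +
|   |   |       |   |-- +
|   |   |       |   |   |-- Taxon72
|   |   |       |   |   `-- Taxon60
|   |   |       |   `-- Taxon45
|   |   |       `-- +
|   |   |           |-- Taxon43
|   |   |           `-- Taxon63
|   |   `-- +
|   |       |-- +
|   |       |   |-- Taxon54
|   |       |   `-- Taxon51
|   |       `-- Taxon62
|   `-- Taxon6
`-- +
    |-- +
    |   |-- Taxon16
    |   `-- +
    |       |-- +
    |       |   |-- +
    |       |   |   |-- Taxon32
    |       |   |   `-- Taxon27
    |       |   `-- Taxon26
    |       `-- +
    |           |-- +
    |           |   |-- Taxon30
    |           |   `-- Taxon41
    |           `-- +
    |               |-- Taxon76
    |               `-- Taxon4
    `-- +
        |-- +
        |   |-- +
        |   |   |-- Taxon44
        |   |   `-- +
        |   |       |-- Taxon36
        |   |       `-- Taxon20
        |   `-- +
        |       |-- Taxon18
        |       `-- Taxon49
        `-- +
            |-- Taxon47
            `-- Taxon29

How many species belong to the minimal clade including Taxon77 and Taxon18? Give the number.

The MRCA of Taxon77 and Taxon18 is the root, so the clade is the entire tree.
That clade contains 28 terminal taxa: Taxon11, Taxon16, Taxon18, Taxon20, Taxon26, Taxon27, Taxon29, Taxon30, Taxon32, Taxon36, Taxon37, Taxon4, Taxon41, Taxon43, Taxon44, Taxon45, Taxon47, Taxon49, Taxon51, Taxon54, Taxon59, Taxon6, Taxon60, Taxon62, Taxon63, Taxon72, Taxon76, Taxon77.

28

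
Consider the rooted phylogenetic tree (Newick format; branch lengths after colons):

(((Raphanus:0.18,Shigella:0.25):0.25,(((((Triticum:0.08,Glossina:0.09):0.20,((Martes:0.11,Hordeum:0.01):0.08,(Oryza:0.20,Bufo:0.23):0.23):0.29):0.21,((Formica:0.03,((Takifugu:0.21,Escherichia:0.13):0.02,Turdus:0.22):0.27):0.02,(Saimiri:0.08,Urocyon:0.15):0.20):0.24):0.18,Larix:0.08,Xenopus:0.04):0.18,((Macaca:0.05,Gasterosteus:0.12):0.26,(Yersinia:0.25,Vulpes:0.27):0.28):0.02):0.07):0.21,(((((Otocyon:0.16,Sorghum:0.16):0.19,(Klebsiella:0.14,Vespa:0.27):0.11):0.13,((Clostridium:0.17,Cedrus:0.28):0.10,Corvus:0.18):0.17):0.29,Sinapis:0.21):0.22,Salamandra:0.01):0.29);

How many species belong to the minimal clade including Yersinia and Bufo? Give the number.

The MRCA of Yersinia and Bufo is the node subtending (((((Triticum,Glossina),((Martes,Hordeum),(Oryza,Bufo))),((Formica,((Takifugu,Escherichia),Turdus)),(Saimiri,Urocyon))),Larix,Xenopus),((Macaca,Gasterosteus),(Yersinia,Vulpes))).
That clade contains 18 terminal taxa: Bufo, Escherichia, Formica, Gasterosteus, Glossina, Hordeum, Larix, Macaca, Martes, Oryza, Saimiri, Takifugu, Triticum, Turdus, Urocyon, Vulpes, Xenopus, Yersinia.

18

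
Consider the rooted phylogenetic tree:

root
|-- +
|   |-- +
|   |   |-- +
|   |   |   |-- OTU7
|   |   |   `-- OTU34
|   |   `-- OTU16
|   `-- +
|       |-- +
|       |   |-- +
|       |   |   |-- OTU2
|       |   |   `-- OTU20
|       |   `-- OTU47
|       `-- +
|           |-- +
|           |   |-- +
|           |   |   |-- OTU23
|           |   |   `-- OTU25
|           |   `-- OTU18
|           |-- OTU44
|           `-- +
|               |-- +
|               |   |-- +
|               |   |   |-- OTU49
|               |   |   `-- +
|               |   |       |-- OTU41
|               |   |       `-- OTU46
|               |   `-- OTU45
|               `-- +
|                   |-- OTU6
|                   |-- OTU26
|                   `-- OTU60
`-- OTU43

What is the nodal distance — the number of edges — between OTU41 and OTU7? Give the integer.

The MRCA of OTU41 and OTU7 is the node subtending (((OTU7,OTU34),OTU16),(((OTU2,OTU20),OTU47),(((OTU23,OTU25),OTU18),OTU44,(((OTU49,(OTU41,OTU46)),OTU45),(OTU6,OTU26,OTU60))))).
From OTU41 up to that node: 7 branches. From OTU7 up to the same node: 3 branches. Total: 7 + 3 = 10.

10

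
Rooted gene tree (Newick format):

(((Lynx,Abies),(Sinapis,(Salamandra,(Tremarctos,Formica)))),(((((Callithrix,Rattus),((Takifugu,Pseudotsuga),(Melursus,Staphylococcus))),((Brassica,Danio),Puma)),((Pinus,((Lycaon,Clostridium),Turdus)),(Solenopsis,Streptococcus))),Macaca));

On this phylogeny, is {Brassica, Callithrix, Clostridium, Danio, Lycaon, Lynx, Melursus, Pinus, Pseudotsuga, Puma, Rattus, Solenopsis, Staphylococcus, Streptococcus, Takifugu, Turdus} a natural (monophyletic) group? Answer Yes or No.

No

The MRCA of the listed taxa is the root, so the smallest clade containing them is the whole tree.
That clade also contains Abies, Formica, Macaca, Salamandra, Sinapis, Tremarctos, which are not in the proposed group, so the group is not monophyletic.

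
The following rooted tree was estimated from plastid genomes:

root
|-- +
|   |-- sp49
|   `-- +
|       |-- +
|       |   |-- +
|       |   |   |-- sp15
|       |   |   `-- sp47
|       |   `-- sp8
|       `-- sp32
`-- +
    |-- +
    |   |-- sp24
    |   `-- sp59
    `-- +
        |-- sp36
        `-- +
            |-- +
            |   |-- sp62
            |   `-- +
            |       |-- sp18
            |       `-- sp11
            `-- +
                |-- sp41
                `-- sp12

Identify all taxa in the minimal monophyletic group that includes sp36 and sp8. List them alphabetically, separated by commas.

sp11, sp12, sp15, sp18, sp24, sp32, sp36, sp41, sp47, sp49, sp59, sp62, sp8

Tracing sp36: it sits inside (sp36,((sp62,(sp18,sp11)),(sp41,sp12))).
Tracing sp8: it sits inside ((sp15,sp47),sp8).
The smallest clade enclosing both is the whole tree (their MRCA is the root), so the answer is all 13 tips in alphabetical order.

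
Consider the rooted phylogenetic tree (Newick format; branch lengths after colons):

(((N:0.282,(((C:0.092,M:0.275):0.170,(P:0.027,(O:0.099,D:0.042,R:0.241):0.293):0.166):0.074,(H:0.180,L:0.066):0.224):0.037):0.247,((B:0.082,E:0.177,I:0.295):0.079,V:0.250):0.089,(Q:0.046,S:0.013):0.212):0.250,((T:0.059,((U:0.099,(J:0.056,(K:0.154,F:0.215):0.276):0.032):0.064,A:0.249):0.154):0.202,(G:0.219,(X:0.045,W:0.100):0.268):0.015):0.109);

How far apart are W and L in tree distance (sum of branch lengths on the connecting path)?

The path runs W → … → MRCA → … → L; the MRCA is the root of the tree.
Branch lengths along that path: 0.100 + 0.268 + 0.015 + 0.109 + 0.250 + 0.247 + 0.037 + 0.224 + 0.066 = 1.316.

1.316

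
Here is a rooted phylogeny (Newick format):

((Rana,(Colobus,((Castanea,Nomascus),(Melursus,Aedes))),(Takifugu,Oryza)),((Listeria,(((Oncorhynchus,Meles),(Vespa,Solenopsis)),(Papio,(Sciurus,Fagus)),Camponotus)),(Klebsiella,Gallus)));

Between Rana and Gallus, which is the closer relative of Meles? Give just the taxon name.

Gallus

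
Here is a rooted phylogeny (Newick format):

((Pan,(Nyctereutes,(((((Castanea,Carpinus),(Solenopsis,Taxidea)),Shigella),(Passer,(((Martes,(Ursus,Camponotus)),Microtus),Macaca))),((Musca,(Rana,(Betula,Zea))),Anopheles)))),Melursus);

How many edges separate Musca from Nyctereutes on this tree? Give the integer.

The MRCA of Musca and Nyctereutes is the node subtending (Nyctereutes,(((((Castanea,Carpinus),(Solenopsis,Taxidea)),Shigella),(Passer,(((Martes,(Ursus,Camponotus)),Microtus),Macaca))),((Musca,(Rana,(Betula,Zea))),Anopheles))).
From Musca up to that node: 4 branches. From Nyctereutes up to the same node: 1 branch. Total: 4 + 1 = 5.

5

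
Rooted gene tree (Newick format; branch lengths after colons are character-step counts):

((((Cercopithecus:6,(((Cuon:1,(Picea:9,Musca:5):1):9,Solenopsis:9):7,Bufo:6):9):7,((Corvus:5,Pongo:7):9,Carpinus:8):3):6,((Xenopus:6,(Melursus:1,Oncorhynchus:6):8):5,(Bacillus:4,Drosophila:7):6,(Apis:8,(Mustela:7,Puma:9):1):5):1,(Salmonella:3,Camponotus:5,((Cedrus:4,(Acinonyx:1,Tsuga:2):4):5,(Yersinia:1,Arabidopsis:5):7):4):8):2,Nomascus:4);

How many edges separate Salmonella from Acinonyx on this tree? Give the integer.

5

The MRCA of Salmonella and Acinonyx is the node subtending (Salmonella,Camponotus,((Cedrus,(Acinonyx,Tsuga)),(Yersinia,Arabidopsis))).
From Salmonella up to that node: 1 branch. From Acinonyx up to the same node: 4 branches. Total: 1 + 4 = 5.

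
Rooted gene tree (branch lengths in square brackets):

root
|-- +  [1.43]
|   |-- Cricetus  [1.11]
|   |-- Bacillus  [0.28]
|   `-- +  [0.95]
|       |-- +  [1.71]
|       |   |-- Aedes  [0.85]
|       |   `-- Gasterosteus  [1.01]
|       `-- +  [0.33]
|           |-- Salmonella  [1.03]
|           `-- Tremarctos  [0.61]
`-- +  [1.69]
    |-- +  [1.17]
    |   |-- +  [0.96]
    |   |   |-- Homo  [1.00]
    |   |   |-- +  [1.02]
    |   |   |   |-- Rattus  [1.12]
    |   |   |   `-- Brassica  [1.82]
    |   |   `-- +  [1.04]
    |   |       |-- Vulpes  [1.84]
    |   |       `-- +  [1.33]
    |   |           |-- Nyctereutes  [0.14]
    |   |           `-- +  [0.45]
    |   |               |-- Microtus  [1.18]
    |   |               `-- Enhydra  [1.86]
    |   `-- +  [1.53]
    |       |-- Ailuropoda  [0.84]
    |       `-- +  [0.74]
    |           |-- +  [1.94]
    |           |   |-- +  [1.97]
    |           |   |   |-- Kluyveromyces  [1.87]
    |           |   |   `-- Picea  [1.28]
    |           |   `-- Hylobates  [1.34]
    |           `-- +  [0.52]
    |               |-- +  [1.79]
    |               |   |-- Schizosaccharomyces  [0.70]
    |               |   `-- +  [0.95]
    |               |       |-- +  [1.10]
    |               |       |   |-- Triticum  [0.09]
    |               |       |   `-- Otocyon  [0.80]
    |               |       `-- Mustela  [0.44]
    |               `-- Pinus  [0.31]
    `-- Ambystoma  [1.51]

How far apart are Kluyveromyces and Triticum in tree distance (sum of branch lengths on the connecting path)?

10.23

The path runs Kluyveromyces → … → MRCA → … → Triticum; the MRCA is the node subtending (((Kluyveromyces,Picea),Hylobates),((Schizosaccharomyces,((Triticum,Otocyon),Mustela)),Pinus)).
Branch lengths along that path: 1.87 + 1.97 + 1.94 + 0.52 + 1.79 + 0.95 + 1.10 + 0.09 = 10.23.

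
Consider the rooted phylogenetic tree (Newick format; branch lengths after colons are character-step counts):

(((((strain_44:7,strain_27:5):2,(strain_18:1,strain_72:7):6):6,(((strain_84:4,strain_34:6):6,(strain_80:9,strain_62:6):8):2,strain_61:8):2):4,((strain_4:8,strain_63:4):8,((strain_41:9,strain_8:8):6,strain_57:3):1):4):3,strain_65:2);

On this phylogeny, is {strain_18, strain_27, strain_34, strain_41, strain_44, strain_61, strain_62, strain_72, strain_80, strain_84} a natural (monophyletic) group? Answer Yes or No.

The MRCA of the listed taxa subtends ((((strain_44,strain_27),(strain_18,strain_72)),(((strain_84,strain_34),(strain_80,strain_62)),strain_61)),((strain_4,strain_63),((strain_41,strain_8),strain_57))).
That clade also contains strain_4, strain_57, strain_63, strain_8, which are not in the proposed group, so the group is not monophyletic.

No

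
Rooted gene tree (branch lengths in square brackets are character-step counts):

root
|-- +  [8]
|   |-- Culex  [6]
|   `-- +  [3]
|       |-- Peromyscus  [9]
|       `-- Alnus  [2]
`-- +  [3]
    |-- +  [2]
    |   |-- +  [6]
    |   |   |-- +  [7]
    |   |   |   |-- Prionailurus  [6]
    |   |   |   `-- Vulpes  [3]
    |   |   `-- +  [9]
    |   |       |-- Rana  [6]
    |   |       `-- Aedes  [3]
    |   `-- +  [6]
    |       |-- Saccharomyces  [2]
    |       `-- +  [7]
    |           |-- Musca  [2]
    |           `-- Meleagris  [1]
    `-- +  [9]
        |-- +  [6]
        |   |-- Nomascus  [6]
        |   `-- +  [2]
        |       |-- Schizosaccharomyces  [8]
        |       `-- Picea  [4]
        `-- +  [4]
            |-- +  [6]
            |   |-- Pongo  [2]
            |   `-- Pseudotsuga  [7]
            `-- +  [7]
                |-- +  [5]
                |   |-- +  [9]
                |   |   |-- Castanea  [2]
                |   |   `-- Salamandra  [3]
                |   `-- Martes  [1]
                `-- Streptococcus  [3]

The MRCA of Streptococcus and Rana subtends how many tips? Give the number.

16

The MRCA of Streptococcus and Rana is the node subtending ((((Prionailurus,Vulpes),(Rana,Aedes)),(Saccharomyces,(Musca,Meleagris))),((Nomascus,(Schizosaccharomyces,Picea)),((Pongo,Pseudotsuga),(((Castanea,Salamandra),Martes),Streptococcus)))).
That clade contains 16 terminal taxa: Aedes, Castanea, Martes, Meleagris, Musca, Nomascus, Picea, Pongo, Prionailurus, Pseudotsuga, Rana, Saccharomyces, Salamandra, Schizosaccharomyces, Streptococcus, Vulpes.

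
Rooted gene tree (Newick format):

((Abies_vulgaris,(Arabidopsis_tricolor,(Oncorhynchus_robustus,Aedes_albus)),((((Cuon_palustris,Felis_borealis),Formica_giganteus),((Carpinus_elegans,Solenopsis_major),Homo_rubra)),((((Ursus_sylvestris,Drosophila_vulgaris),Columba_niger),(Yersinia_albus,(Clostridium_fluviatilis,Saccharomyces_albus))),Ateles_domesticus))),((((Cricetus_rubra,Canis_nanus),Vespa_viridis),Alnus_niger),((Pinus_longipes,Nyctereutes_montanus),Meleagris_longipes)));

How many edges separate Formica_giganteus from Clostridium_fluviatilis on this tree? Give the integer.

8

The MRCA of Formica_giganteus and Clostridium_fluviatilis is the node subtending ((((Cuon_palustris,Felis_borealis),Formica_giganteus),((Carpinus_elegans,Solenopsis_major),Homo_rubra)),((((Ursus_sylvestris,Drosophila_vulgaris),Columba_niger),(Yersinia_albus,(Clostridium_fluviatilis,Saccharomyces_albus))),Ateles_domesticus)).
From Formica_giganteus up to that node: 3 branches. From Clostridium_fluviatilis up to the same node: 5 branches. Total: 3 + 5 = 8.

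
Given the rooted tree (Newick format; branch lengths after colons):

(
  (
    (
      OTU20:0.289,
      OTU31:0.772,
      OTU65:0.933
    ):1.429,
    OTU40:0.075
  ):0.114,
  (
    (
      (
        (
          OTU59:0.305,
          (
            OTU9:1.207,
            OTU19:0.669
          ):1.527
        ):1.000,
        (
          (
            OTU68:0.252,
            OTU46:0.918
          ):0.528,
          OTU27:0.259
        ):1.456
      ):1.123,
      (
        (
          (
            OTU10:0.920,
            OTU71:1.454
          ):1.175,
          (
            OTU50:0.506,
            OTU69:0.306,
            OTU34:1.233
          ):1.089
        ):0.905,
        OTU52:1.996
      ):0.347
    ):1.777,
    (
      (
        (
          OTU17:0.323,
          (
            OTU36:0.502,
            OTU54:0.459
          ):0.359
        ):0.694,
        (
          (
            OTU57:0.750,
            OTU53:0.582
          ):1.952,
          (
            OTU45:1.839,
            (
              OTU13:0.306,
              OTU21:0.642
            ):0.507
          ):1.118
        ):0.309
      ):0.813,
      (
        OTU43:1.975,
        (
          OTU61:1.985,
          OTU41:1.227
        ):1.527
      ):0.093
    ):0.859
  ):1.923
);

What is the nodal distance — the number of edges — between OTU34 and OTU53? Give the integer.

10

The MRCA of OTU34 and OTU53 is the node subtending ((((OTU59,(OTU9,OTU19)),((OTU68,OTU46),OTU27)),(((OTU10,OTU71),(OTU50,OTU69,OTU34)),OTU52)),(((OTU17,(OTU36,OTU54)),((OTU57,OTU53),(OTU45,(OTU13,OTU21)))),(OTU43,(OTU61,OTU41)))).
From OTU34 up to that node: 5 branches. From OTU53 up to the same node: 5 branches. Total: 5 + 5 = 10.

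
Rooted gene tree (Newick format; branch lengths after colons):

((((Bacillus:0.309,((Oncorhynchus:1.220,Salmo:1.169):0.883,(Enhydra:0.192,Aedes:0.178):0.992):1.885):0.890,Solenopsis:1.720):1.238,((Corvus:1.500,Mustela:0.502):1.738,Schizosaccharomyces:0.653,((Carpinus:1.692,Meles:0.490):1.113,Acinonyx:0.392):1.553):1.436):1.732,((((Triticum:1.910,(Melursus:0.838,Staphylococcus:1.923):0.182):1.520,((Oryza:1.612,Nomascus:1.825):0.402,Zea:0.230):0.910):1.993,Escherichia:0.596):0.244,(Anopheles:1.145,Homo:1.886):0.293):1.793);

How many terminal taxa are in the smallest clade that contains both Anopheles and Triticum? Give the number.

9

The MRCA of Anopheles and Triticum is the node subtending ((((Triticum,(Melursus,Staphylococcus)),((Oryza,Nomascus),Zea)),Escherichia),(Anopheles,Homo)).
That clade contains 9 terminal taxa: Anopheles, Escherichia, Homo, Melursus, Nomascus, Oryza, Staphylococcus, Triticum, Zea.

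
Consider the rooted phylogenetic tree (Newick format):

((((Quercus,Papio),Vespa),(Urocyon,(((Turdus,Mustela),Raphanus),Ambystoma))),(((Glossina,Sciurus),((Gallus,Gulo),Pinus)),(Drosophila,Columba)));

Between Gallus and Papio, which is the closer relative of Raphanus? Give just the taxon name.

The MRCA of Raphanus and Papio subtends (((Quercus,Papio),Vespa),(Urocyon,(((Turdus,Mustela),Raphanus),Ambystoma))) (8 taxa).
The MRCA of Raphanus and Gallus is the root, subtending the entire tree (15 taxa).
The first is nested inside the second, so Raphanus shares a more recent common ancestor with Papio.

Papio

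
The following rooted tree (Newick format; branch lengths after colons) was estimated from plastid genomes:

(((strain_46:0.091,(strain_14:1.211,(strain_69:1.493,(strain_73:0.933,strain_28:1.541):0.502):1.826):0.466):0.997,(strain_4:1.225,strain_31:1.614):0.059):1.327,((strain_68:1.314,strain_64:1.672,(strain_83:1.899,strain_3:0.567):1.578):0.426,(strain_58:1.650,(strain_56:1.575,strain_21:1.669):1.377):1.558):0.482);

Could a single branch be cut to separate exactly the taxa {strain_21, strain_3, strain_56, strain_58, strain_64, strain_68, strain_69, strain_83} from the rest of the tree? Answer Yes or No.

No

The MRCA of the listed taxa is the root, so the smallest clade containing them is the whole tree.
That clade also contains strain_14, strain_28, strain_31, strain_4, strain_46, strain_73, which are not in the proposed group, so the group is not monophyletic.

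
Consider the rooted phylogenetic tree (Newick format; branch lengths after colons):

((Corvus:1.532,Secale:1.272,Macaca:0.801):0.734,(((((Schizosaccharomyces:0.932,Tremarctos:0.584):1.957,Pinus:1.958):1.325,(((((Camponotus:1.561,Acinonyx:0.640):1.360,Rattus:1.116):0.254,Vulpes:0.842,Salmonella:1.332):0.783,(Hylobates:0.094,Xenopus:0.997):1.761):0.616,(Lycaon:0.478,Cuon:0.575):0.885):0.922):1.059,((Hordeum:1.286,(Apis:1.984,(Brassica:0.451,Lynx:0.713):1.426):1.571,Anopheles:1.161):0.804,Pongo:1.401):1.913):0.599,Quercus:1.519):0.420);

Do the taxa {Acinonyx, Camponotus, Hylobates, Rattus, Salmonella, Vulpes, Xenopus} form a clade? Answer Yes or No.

Yes

The most recent common ancestor of these taxa subtends ((((Camponotus,Acinonyx),Rattus),Vulpes,Salmonella),(Hylobates,Xenopus)).
That clade has exactly 7 tips — every listed taxon and nothing else — so the group is monophyletic.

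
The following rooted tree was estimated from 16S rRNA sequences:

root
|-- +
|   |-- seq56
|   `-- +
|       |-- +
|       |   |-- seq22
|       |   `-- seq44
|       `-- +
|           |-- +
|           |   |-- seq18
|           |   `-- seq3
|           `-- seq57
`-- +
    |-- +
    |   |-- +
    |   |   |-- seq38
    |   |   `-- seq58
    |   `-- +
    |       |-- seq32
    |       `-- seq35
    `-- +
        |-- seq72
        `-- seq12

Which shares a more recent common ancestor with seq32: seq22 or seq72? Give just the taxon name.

seq72

The MRCA of seq32 and seq72 subtends (((seq38,seq58),(seq32,seq35)),(seq72,seq12)) (6 taxa).
The MRCA of seq32 and seq22 is the root, subtending the entire tree (12 taxa).
The first is nested inside the second, so seq32 shares a more recent common ancestor with seq72.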